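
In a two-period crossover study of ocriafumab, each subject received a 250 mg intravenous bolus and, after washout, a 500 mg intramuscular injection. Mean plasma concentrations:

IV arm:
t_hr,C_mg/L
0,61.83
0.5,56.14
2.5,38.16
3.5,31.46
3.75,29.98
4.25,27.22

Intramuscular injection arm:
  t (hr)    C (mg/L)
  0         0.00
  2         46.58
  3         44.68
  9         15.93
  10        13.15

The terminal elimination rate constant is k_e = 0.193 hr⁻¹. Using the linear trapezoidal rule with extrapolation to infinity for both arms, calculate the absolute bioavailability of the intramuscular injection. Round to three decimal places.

F = 0.555

Trapezoidal AUC_0→4.25 (IV):
  [0→0.5]: (61.83+56.14)/2 × 0.5 = 29.4925
  [0.5→2.5]: (56.14+38.16)/2 × 2 = 94.3
  [2.5→3.5]: (38.16+31.46)/2 × 1 = 34.81
  [3.5→3.75]: (31.46+29.98)/2 × 0.25 = 7.68
  [3.75→4.25]: (29.98+27.22)/2 × 0.5 = 14.3
  Sum = 180.5825 mg/L·hr
IV tail: 27.22/0.193 = 141.036; AUC_iv,0→∞ = 180.5825 + 141.036 = 321.6185 mg/L·hr
Trapezoidal AUC_0→10 (intramuscular injection):
  [0→2]: (0.00+46.58)/2 × 2 = 46.58
  [2→3]: (46.58+44.68)/2 × 1 = 45.63
  [3→9]: (44.68+15.93)/2 × 6 = 181.83
  [9→10]: (15.93+13.15)/2 × 1 = 14.54
  Sum = 288.58 mg/L·hr
intramuscular injection tail: 13.15/0.193 = 68.135; AUC_ev,0→∞ = 288.58 + 68.135 = 356.715 mg/L·hr
F = (AUC_ev/D_ev)/(AUC_iv/D_iv) = (356.715/500)/(321.6185/250) = 0.71343/1.286474 = 0.5546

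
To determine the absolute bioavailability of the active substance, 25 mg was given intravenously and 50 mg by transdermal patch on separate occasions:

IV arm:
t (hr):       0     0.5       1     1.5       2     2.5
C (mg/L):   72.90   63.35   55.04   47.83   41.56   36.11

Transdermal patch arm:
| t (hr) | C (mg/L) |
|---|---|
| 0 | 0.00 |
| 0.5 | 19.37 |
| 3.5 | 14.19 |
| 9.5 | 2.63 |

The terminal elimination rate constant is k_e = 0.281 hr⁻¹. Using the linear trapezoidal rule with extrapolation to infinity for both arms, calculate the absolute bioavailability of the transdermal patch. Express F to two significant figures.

Trapezoidal AUC_0→2.5 (IV):
  [0→0.5]: (72.90+63.35)/2 × 0.5 = 34.0625
  [0.5→1]: (63.35+55.04)/2 × 0.5 = 29.5975
  [1→1.5]: (55.04+47.83)/2 × 0.5 = 25.7175
  [1.5→2]: (47.83+41.56)/2 × 0.5 = 22.3475
  [2→2.5]: (41.56+36.11)/2 × 0.5 = 19.4175
  Sum = 131.1425 mg/L·hr
IV tail: 36.11/0.281 = 128.505; AUC_iv,0→∞ = 131.1425 + 128.505 = 259.6475 mg/L·hr
Trapezoidal AUC_0→9.5 (transdermal patch):
  [0→0.5]: (0.00+19.37)/2 × 0.5 = 4.8425
  [0.5→3.5]: (19.37+14.19)/2 × 3 = 50.34
  [3.5→9.5]: (14.19+2.63)/2 × 6 = 50.46
  Sum = 105.6425 mg/L·hr
transdermal patch tail: 2.63/0.281 = 9.359; AUC_ev,0→∞ = 105.6425 + 9.359 = 115.0015 mg/L·hr
F = (AUC_ev/D_ev)/(AUC_iv/D_iv) = (115.0015/50)/(259.6475/25) = 2.30003/10.3859 = 0.2215

F = 0.22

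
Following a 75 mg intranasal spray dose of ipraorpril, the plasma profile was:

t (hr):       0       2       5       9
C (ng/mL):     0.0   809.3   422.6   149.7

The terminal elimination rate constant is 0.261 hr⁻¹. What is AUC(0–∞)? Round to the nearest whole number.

Trapezoidal AUC_0→9:
  [0→2]: (0.0+809.3)/2 × 2 = 809.3
  [2→5]: (809.3+422.6)/2 × 3 = 1847.85
  [5→9]: (422.6+149.7)/2 × 4 = 1144.6
  Sum = 3801.75 ng/mL·hr
Extrapolated tail: C_last / k_e = 149.7 / 0.261 = 573.563
AUC_0→∞ = 3801.75 + 573.563 = 4375.313 ng/mL·hr

AUC = 4375 ng/mL·hr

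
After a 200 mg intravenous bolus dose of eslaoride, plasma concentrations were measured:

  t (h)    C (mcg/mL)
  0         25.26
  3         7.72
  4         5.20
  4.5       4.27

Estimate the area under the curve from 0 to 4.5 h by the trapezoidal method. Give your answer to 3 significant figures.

Trapezoidal AUC_0→4.5:
  [0→3]: (25.26+7.72)/2 × 3 = 49.47
  [3→4]: (7.72+5.20)/2 × 1 = 6.46
  [4→4.5]: (5.20+4.27)/2 × 0.5 = 2.3675
  Sum = 58.2975 mcg/mL·h

AUC = 58.3 mcg/mL·h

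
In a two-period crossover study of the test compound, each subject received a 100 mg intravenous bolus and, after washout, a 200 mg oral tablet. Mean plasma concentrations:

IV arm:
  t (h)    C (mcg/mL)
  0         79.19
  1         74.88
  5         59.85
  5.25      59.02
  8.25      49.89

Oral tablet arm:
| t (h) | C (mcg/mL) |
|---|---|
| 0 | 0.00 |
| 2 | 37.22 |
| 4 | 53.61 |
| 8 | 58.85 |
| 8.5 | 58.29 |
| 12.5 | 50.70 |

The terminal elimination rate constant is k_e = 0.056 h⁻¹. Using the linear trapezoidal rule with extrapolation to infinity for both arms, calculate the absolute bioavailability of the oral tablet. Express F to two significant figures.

Trapezoidal AUC_0→8.25 (IV):
  [0→1]: (79.19+74.88)/2 × 1 = 77.035
  [1→5]: (74.88+59.85)/2 × 4 = 269.46
  [5→5.25]: (59.85+59.02)/2 × 0.25 = 14.85875
  [5.25→8.25]: (59.02+49.89)/2 × 3 = 163.365
  Sum = 524.71875 mcg/mL·h
IV tail: 49.89/0.056 = 890.893; AUC_iv,0→∞ = 524.71875 + 890.893 = 1415.61175 mcg/mL·h
Trapezoidal AUC_0→12.5 (oral tablet):
  [0→2]: (0.00+37.22)/2 × 2 = 37.22
  [2→4]: (37.22+53.61)/2 × 2 = 90.83
  [4→8]: (53.61+58.85)/2 × 4 = 224.92
  [8→8.5]: (58.85+58.29)/2 × 0.5 = 29.285
  [8.5→12.5]: (58.29+50.70)/2 × 4 = 217.98
  Sum = 600.235 mcg/mL·h
oral tablet tail: 50.70/0.056 = 905.357; AUC_ev,0→∞ = 600.235 + 905.357 = 1505.592 mcg/mL·h
F = (AUC_ev/D_ev)/(AUC_iv/D_iv) = (1505.592/200)/(1415.61175/100) = 7.52796/14.1561 = 0.5318

F = 0.53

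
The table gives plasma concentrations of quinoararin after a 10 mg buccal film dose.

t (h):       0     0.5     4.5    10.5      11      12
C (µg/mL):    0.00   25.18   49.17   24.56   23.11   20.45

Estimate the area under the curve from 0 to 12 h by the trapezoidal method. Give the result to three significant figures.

Trapezoidal AUC_0→12:
  [0→0.5]: (0.00+25.18)/2 × 0.5 = 6.295
  [0.5→4.5]: (25.18+49.17)/2 × 4 = 148.7
  [4.5→10.5]: (49.17+24.56)/2 × 6 = 221.19
  [10.5→11]: (24.56+23.11)/2 × 0.5 = 11.9175
  [11→12]: (23.11+20.45)/2 × 1 = 21.78
  Sum = 409.8825 µg/mL·h

AUC = 410 µg/mL·h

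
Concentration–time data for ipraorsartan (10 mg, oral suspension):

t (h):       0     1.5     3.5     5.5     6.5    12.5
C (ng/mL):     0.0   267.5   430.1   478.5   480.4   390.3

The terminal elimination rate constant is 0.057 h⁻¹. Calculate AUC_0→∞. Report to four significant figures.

Trapezoidal AUC_0→12.5:
  [0→1.5]: (0.0+267.5)/2 × 1.5 = 200.625
  [1.5→3.5]: (267.5+430.1)/2 × 2 = 697.6
  [3.5→5.5]: (430.1+478.5)/2 × 2 = 908.6
  [5.5→6.5]: (478.5+480.4)/2 × 1 = 479.45
  [6.5→12.5]: (480.4+390.3)/2 × 6 = 2612.1
  Sum = 4898.375 ng/mL·h
Extrapolated tail: C_last / k_e = 390.3 / 0.057 = 6847.368
AUC_0→∞ = 4898.375 + 6847.368 = 11745.743 ng/mL·h

AUC = 11750 ng/mL·h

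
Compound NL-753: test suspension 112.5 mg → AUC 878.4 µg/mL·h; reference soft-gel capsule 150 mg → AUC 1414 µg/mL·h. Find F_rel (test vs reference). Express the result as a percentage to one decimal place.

F_rel = (AUC_test/D_test) / (AUC_ref/D_ref)
      = (878.4/112.5) / (1414/150)
      = 7.808 / 9.42667 = 0.8283 = 82.83%

F_rel = 82.8%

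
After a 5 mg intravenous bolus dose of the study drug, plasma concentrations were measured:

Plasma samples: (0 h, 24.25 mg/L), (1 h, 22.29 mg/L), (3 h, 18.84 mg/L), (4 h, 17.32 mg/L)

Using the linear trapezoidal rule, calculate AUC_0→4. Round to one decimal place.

AUC = 82.5 mg/L·h

Trapezoidal AUC_0→4:
  [0→1]: (24.25+22.29)/2 × 1 = 23.27
  [1→3]: (22.29+18.84)/2 × 2 = 41.13
  [3→4]: (18.84+17.32)/2 × 1 = 18.08
  Sum = 82.48 mg/L·h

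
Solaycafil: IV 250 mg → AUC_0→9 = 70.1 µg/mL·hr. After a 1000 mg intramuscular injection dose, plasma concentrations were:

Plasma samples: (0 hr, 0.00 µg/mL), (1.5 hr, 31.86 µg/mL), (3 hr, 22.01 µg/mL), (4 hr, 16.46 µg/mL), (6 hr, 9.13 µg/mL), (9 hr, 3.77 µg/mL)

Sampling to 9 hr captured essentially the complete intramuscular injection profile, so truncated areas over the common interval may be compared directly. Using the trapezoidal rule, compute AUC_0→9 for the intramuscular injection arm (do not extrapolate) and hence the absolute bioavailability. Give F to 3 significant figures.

Trapezoidal AUC_0→9 (intramuscular injection):
  [0→1.5]: (0.00+31.86)/2 × 1.5 = 23.895
  [1.5→3]: (31.86+22.01)/2 × 1.5 = 40.4025
  [3→4]: (22.01+16.46)/2 × 1 = 19.235
  [4→6]: (16.46+9.13)/2 × 2 = 25.59
  [6→9]: (9.13+3.77)/2 × 3 = 19.35
  Sum = 128.4725 µg/mL·hr
F = (AUC_ev/D_ev)/(AUC_iv/D_iv) = (128.4725/1000)/(70.1/250) = 0.1284725/0.2804 = 0.4582

F = 0.458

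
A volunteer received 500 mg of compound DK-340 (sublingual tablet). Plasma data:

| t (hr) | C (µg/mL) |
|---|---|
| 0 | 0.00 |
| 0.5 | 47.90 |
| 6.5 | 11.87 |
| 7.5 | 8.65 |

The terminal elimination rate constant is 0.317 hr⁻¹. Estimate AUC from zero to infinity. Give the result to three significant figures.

Trapezoidal AUC_0→7.5:
  [0→0.5]: (0.00+47.90)/2 × 0.5 = 11.975
  [0.5→6.5]: (47.90+11.87)/2 × 6 = 179.31
  [6.5→7.5]: (11.87+8.65)/2 × 1 = 10.26
  Sum = 201.545 µg/mL·hr
Extrapolated tail: C_last / k_e = 8.65 / 0.317 = 27.287
AUC_0→∞ = 201.545 + 27.287 = 228.832 µg/mL·hr

AUC = 229 µg/mL·hr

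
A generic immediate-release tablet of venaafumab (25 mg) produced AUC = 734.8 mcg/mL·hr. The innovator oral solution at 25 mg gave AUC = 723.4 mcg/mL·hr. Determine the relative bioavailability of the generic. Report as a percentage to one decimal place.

F_rel = (AUC_test/D_test) / (AUC_ref/D_ref)
      = (734.8/25) / (723.4/25)
      = 29.392 / 28.936 = 1.0158 = 101.58%

F_rel = 101.6%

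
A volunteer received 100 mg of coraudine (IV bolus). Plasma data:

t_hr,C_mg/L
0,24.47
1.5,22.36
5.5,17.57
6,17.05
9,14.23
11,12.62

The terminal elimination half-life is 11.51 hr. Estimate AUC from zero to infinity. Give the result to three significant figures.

AUC = 407 mg/L·hr

Trapezoidal AUC_0→11:
  [0→1.5]: (24.47+22.36)/2 × 1.5 = 35.1225
  [1.5→5.5]: (22.36+17.57)/2 × 4 = 79.86
  [5.5→6]: (17.57+17.05)/2 × 0.5 = 8.655
  [6→9]: (17.05+14.23)/2 × 3 = 46.92
  [9→11]: (14.23+12.62)/2 × 2 = 26.85
  Sum = 197.4075 mg/L·hr
k_e = ln2 / t½ = 0.693147 / 11.51 = 0.0602 hr^-1
Extrapolated tail: C_last / k_e = 12.62 / 0.0602 = 209.635
AUC_0→∞ = 197.4075 + 209.635 = 407.0425 mg/L·hr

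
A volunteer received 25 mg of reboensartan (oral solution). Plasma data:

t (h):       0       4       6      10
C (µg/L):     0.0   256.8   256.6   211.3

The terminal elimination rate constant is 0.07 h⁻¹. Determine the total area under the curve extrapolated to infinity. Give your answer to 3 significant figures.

AUC = 4980 µg/L·h

Trapezoidal AUC_0→10:
  [0→4]: (0.0+256.8)/2 × 4 = 513.6
  [4→6]: (256.8+256.6)/2 × 2 = 513.4
  [6→10]: (256.6+211.3)/2 × 4 = 935.8
  Sum = 1962.8 µg/L·h
Extrapolated tail: C_last / k_e = 211.3 / 0.07 = 3018.571
AUC_0→∞ = 1962.8 + 3018.571 = 4981.371 µg/L·h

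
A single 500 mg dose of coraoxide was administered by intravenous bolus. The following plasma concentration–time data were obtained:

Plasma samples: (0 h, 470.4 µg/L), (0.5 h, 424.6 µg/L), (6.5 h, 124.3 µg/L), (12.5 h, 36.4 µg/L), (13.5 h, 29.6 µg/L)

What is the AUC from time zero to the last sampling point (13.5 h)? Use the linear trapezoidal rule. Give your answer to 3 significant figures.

Trapezoidal AUC_0→13.5:
  [0→0.5]: (470.4+424.6)/2 × 0.5 = 223.75
  [0.5→6.5]: (424.6+124.3)/2 × 6 = 1646.7
  [6.5→12.5]: (124.3+36.4)/2 × 6 = 482.1
  [12.5→13.5]: (36.4+29.6)/2 × 1 = 33.0
  Sum = 2385.55 µg/L·h

AUC = 2390 µg/L·h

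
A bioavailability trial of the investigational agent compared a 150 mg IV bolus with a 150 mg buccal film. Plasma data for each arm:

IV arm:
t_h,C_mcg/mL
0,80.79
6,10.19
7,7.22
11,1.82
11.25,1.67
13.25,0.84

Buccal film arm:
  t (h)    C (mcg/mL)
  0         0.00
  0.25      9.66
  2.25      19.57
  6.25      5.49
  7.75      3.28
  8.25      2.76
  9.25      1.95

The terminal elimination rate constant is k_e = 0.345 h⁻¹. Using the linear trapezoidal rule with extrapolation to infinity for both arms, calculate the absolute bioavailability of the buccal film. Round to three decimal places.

Trapezoidal AUC_0→13.25 (IV):
  [0→6]: (80.79+10.19)/2 × 6 = 272.94
  [6→7]: (10.19+7.22)/2 × 1 = 8.705
  [7→11]: (7.22+1.82)/2 × 4 = 18.08
  [11→11.25]: (1.82+1.67)/2 × 0.25 = 0.43625
  [11.25→13.25]: (1.67+0.84)/2 × 2 = 2.51
  Sum = 302.67125 mcg/mL·h
IV tail: 0.84/0.345 = 2.435; AUC_iv,0→∞ = 302.67125 + 2.435 = 305.10625 mcg/mL·h
Trapezoidal AUC_0→9.25 (buccal film):
  [0→0.25]: (0.00+9.66)/2 × 0.25 = 1.2075
  [0.25→2.25]: (9.66+19.57)/2 × 2 = 29.23
  [2.25→6.25]: (19.57+5.49)/2 × 4 = 50.12
  [6.25→7.75]: (5.49+3.28)/2 × 1.5 = 6.5775
  [7.75→8.25]: (3.28+2.76)/2 × 0.5 = 1.51
  [8.25→9.25]: (2.76+1.95)/2 × 1 = 2.355
  Sum = 91.0 mcg/mL·h
buccal film tail: 1.95/0.345 = 5.652; AUC_ev,0→∞ = 91.0 + 5.652 = 96.652 mcg/mL·h
F = (AUC_ev/D_ev)/(AUC_iv/D_iv) = (96.652/150)/(305.10625/150) = 0.644347/2.03404 = 0.3168

F = 0.317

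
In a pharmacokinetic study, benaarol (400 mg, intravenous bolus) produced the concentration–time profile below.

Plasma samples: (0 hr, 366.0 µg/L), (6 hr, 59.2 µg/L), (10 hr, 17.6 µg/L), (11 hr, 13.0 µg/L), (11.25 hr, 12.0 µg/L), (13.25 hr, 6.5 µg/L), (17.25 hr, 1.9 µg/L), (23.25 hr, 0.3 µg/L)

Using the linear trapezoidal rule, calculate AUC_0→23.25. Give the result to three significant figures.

Trapezoidal AUC_0→23.25:
  [0→6]: (366.0+59.2)/2 × 6 = 1275.6
  [6→10]: (59.2+17.6)/2 × 4 = 153.6
  [10→11]: (17.6+13.0)/2 × 1 = 15.3
  [11→11.25]: (13.0+12.0)/2 × 0.25 = 3.125
  [11.25→13.25]: (12.0+6.5)/2 × 2 = 18.5
  [13.25→17.25]: (6.5+1.9)/2 × 4 = 16.8
  [17.25→23.25]: (1.9+0.3)/2 × 6 = 6.6
  Sum = 1489.525 µg/L·hr

AUC = 1490 µg/L·hr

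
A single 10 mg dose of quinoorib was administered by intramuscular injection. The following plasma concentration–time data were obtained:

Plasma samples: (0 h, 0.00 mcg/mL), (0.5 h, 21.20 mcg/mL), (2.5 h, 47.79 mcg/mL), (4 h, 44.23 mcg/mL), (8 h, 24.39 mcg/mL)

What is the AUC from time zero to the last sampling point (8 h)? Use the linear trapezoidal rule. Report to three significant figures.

Trapezoidal AUC_0→8:
  [0→0.5]: (0.00+21.20)/2 × 0.5 = 5.3
  [0.5→2.5]: (21.20+47.79)/2 × 2 = 68.99
  [2.5→4]: (47.79+44.23)/2 × 1.5 = 69.015
  [4→8]: (44.23+24.39)/2 × 4 = 137.24
  Sum = 280.545 mcg/mL·h

AUC = 281 mcg/mL·h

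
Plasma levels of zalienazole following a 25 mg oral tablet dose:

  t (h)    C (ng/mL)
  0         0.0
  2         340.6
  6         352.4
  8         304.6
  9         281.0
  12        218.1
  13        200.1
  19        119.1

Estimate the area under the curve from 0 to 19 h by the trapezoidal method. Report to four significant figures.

AUC = 4592 ng/mL·h

Trapezoidal AUC_0→19:
  [0→2]: (0.0+340.6)/2 × 2 = 340.6
  [2→6]: (340.6+352.4)/2 × 4 = 1386.0
  [6→8]: (352.4+304.6)/2 × 2 = 657.0
  [8→9]: (304.6+281.0)/2 × 1 = 292.8
  [9→12]: (281.0+218.1)/2 × 3 = 748.65
  [12→13]: (218.1+200.1)/2 × 1 = 209.1
  [13→19]: (200.1+119.1)/2 × 6 = 957.6
  Sum = 4591.75 ng/mL·h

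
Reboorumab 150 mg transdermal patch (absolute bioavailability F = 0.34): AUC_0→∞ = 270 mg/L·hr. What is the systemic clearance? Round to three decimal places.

CL = F × Dose / AUC_0→∞
   = 0.34 × 150 / 270 = 0.188889 L/hr

CL = 0.189 L/hr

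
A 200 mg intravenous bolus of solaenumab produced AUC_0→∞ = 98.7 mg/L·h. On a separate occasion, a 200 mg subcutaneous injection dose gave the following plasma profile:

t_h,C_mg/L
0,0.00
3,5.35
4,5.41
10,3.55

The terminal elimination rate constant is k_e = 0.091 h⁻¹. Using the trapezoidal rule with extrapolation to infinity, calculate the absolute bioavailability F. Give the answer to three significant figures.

Trapezoidal AUC_0→10 (subcutaneous injection):
  [0→3]: (0.00+5.35)/2 × 3 = 8.025
  [3→4]: (5.35+5.41)/2 × 1 = 5.38
  [4→10]: (5.41+3.55)/2 × 6 = 26.88
  Sum = 40.285 mg/L·h
Tail: C_last/k_e = 3.55/0.091 = 39.011
AUC_0→∞ (subcutaneous injection) = 40.285 + 39.011 = 79.296 mg/L·h
F = (AUC_ev/D_ev)/(AUC_iv/D_iv) = (79.296/200)/(98.7/200) = 0.39648/0.4935 = 0.8034

F = 0.803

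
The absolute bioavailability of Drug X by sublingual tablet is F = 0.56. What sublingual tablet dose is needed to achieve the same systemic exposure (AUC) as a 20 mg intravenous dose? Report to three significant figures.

D_sublingual = 35.7 mg

For equal systemic exposure: F × D_ev = D_iv
D_ev = D_iv / F = 20 / 0.56 = 35.7143 mg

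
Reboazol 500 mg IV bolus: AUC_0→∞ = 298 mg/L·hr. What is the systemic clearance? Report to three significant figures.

CL = Dose_iv / AUC_0→∞
   = 500 / 298 = 1.67785 L/hr

CL = 1.68 L/hr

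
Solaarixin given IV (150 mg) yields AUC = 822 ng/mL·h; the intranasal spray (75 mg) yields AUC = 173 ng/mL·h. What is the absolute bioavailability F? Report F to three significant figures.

F = 0.421

F = (AUC_ev / D_ev) / (AUC_iv / D_iv)
  = (173/75) / (822/150)
  = 2.30667 / 5.48 = 0.4209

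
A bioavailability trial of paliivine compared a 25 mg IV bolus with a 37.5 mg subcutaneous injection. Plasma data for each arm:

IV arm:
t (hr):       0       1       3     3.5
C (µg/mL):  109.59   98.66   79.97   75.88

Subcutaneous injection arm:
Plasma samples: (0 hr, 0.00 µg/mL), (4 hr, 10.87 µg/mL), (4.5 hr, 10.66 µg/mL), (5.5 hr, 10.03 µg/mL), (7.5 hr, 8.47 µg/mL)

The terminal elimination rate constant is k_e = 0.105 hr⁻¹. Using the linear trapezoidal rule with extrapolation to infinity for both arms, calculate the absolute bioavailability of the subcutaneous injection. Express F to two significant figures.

F = 0.087

Trapezoidal AUC_0→3.5 (IV):
  [0→1]: (109.59+98.66)/2 × 1 = 104.125
  [1→3]: (98.66+79.97)/2 × 2 = 178.63
  [3→3.5]: (79.97+75.88)/2 × 0.5 = 38.9625
  Sum = 321.7175 µg/mL·hr
IV tail: 75.88/0.105 = 722.667; AUC_iv,0→∞ = 321.7175 + 722.667 = 1044.3845 µg/mL·hr
Trapezoidal AUC_0→7.5 (subcutaneous injection):
  [0→4]: (0.00+10.87)/2 × 4 = 21.74
  [4→4.5]: (10.87+10.66)/2 × 0.5 = 5.3825
  [4.5→5.5]: (10.66+10.03)/2 × 1 = 10.345
  [5.5→7.5]: (10.03+8.47)/2 × 2 = 18.5
  Sum = 55.9675 µg/mL·hr
subcutaneous injection tail: 8.47/0.105 = 80.667; AUC_ev,0→∞ = 55.9675 + 80.667 = 136.6345 µg/mL·hr
F = (AUC_ev/D_ev)/(AUC_iv/D_iv) = (136.6345/37.5)/(1044.3845/25) = 3.64359/41.77538 = 0.0872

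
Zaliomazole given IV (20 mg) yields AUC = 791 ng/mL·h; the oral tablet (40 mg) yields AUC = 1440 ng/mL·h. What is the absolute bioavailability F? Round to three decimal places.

F = (AUC_ev / D_ev) / (AUC_iv / D_iv)
  = (1440/40) / (791/20)
  = 36 / 39.55 = 0.9102

F = 0.910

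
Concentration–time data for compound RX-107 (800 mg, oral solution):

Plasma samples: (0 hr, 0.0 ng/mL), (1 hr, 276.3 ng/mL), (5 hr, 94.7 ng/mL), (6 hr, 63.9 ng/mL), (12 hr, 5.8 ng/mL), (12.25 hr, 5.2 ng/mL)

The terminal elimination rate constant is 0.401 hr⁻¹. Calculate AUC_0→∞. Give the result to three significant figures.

Trapezoidal AUC_0→12.25:
  [0→1]: (0.0+276.3)/2 × 1 = 138.15
  [1→5]: (276.3+94.7)/2 × 4 = 742.0
  [5→6]: (94.7+63.9)/2 × 1 = 79.3
  [6→12]: (63.9+5.8)/2 × 6 = 209.1
  [12→12.25]: (5.8+5.2)/2 × 0.25 = 1.375
  Sum = 1169.925 ng/mL·hr
Extrapolated tail: C_last / k_e = 5.2 / 0.401 = 12.968
AUC_0→∞ = 1169.925 + 12.968 = 1182.893 ng/mL·hr

AUC = 1180 ng/mL·hr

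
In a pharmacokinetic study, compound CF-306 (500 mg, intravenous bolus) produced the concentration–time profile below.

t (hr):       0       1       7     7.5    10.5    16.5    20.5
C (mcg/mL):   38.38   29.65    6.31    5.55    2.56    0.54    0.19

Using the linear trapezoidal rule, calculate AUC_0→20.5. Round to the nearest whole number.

AUC = 168 mcg/mL·hr

Trapezoidal AUC_0→20.5:
  [0→1]: (38.38+29.65)/2 × 1 = 34.015
  [1→7]: (29.65+6.31)/2 × 6 = 107.88
  [7→7.5]: (6.31+5.55)/2 × 0.5 = 2.965
  [7.5→10.5]: (5.55+2.56)/2 × 3 = 12.165
  [10.5→16.5]: (2.56+0.54)/2 × 6 = 9.3
  [16.5→20.5]: (0.54+0.19)/2 × 4 = 1.46
  Sum = 167.785 mcg/mL·hr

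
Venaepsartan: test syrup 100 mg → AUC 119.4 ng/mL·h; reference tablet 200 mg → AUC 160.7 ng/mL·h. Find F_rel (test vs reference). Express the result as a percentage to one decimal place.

F_rel = (AUC_test/D_test) / (AUC_ref/D_ref)
      = (119.4/100) / (160.7/200)
      = 1.194 / 0.8035 = 1.4860 = 148.60%

F_rel = 148.6%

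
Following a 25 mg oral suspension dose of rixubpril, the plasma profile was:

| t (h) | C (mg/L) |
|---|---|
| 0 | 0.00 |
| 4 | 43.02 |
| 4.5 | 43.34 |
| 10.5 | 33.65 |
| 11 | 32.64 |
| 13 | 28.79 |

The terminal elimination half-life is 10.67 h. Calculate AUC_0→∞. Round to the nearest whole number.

AUC = 860 mg/L·h

Trapezoidal AUC_0→13:
  [0→4]: (0.00+43.02)/2 × 4 = 86.04
  [4→4.5]: (43.02+43.34)/2 × 0.5 = 21.59
  [4.5→10.5]: (43.34+33.65)/2 × 6 = 230.97
  [10.5→11]: (33.65+32.64)/2 × 0.5 = 16.5725
  [11→13]: (32.64+28.79)/2 × 2 = 61.43
  Sum = 416.6025 mg/L·h
k_e = ln2 / t½ = 0.693147 / 10.67 = 0.0650 h^-1
Extrapolated tail: C_last / k_e = 28.79 / 0.065 = 442.923
AUC_0→∞ = 416.6025 + 442.923 = 859.5255 mg/L·h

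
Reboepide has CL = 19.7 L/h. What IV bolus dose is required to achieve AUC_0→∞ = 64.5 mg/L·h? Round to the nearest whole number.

Dose_iv = CL × AUC_0→∞
     = 19.7 × 64.5 = 1270.65 mg

Dose = 1271 mg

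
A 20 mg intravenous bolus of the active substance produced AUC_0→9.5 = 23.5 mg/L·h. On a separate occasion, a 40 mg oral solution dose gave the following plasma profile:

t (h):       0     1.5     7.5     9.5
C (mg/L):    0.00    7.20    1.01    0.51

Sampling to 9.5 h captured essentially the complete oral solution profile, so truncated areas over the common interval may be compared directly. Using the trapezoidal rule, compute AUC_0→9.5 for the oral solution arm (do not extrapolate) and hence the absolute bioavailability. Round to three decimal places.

F = 0.671

Trapezoidal AUC_0→9.5 (oral solution):
  [0→1.5]: (0.00+7.20)/2 × 1.5 = 5.4
  [1.5→7.5]: (7.20+1.01)/2 × 6 = 24.63
  [7.5→9.5]: (1.01+0.51)/2 × 2 = 1.52
  Sum = 31.55 mg/L·h
F = (AUC_ev/D_ev)/(AUC_iv/D_iv) = (31.55/40)/(23.5/20) = 0.78875/1.175 = 0.6713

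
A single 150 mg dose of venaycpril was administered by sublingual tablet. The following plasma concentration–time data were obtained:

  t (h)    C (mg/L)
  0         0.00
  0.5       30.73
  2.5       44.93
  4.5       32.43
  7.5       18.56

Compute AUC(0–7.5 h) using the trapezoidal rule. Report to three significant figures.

AUC = 237 mg/L·h

Trapezoidal AUC_0→7.5:
  [0→0.5]: (0.00+30.73)/2 × 0.5 = 7.6825
  [0.5→2.5]: (30.73+44.93)/2 × 2 = 75.66
  [2.5→4.5]: (44.93+32.43)/2 × 2 = 77.36
  [4.5→7.5]: (32.43+18.56)/2 × 3 = 76.485
  Sum = 237.1875 mg/L·h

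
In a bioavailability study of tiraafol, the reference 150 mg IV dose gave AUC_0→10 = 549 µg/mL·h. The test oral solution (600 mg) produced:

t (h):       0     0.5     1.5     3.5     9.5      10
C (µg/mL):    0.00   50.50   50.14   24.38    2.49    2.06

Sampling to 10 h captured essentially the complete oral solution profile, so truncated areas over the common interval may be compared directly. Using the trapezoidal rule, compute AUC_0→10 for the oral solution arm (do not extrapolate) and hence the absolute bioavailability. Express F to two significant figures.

Trapezoidal AUC_0→10 (oral solution):
  [0→0.5]: (0.00+50.50)/2 × 0.5 = 12.625
  [0.5→1.5]: (50.50+50.14)/2 × 1 = 50.32
  [1.5→3.5]: (50.14+24.38)/2 × 2 = 74.52
  [3.5→9.5]: (24.38+2.49)/2 × 6 = 80.61
  [9.5→10]: (2.49+2.06)/2 × 0.5 = 1.1375
  Sum = 219.2125 µg/mL·h
F = (AUC_ev/D_ev)/(AUC_iv/D_iv) = (219.2125/600)/(549/150) = 0.365354/3.66 = 0.0998

F = 0.10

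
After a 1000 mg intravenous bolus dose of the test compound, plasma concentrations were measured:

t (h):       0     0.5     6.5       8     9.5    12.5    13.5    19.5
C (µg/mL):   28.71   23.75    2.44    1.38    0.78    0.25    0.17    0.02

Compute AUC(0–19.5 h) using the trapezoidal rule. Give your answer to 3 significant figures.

AUC = 98.5 µg/mL·h

Trapezoidal AUC_0→19.5:
  [0→0.5]: (28.71+23.75)/2 × 0.5 = 13.115
  [0.5→6.5]: (23.75+2.44)/2 × 6 = 78.57
  [6.5→8]: (2.44+1.38)/2 × 1.5 = 2.865
  [8→9.5]: (1.38+0.78)/2 × 1.5 = 1.62
  [9.5→12.5]: (0.78+0.25)/2 × 3 = 1.545
  [12.5→13.5]: (0.25+0.17)/2 × 1 = 0.21
  [13.5→19.5]: (0.17+0.02)/2 × 6 = 0.57
  Sum = 98.495 µg/mL·h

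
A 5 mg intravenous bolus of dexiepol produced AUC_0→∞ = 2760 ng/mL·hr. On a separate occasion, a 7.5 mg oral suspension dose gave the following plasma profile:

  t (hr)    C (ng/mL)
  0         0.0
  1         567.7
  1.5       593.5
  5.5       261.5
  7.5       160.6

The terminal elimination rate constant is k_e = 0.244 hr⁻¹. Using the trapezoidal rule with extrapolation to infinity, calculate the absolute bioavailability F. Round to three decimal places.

Trapezoidal AUC_0→7.5 (oral suspension):
  [0→1]: (0.0+567.7)/2 × 1 = 283.85
  [1→1.5]: (567.7+593.5)/2 × 0.5 = 290.3
  [1.5→5.5]: (593.5+261.5)/2 × 4 = 1710.0
  [5.5→7.5]: (261.5+160.6)/2 × 2 = 422.1
  Sum = 2706.25 ng/mL·hr
Tail: C_last/k_e = 160.6/0.244 = 658.197
AUC_0→∞ (oral suspension) = 2706.25 + 658.197 = 3364.447 ng/mL·hr
F = (AUC_ev/D_ev)/(AUC_iv/D_iv) = (3364.447/7.5)/(2760/5) = 448.593/552 = 0.8127

F = 0.813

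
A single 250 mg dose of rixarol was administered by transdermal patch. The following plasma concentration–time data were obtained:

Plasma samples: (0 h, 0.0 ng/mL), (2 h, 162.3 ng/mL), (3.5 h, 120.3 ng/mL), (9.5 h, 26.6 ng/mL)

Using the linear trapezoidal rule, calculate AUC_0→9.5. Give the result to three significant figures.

AUC = 815 ng/mL·h

Trapezoidal AUC_0→9.5:
  [0→2]: (0.0+162.3)/2 × 2 = 162.3
  [2→3.5]: (162.3+120.3)/2 × 1.5 = 211.95
  [3.5→9.5]: (120.3+26.6)/2 × 6 = 440.7
  Sum = 814.95 ng/mL·h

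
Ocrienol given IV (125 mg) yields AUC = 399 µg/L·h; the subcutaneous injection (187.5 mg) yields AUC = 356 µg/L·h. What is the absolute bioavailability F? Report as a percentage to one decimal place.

F = 59.5%

F = (AUC_ev / D_ev) / (AUC_iv / D_iv)
  = (356/187.5) / (399/125)
  = 1.89867 / 3.192 = 0.5948
  = 59.48%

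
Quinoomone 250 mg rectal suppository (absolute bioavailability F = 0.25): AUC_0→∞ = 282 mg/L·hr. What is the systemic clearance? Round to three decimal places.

CL = F × Dose / AUC_0→∞
   = 0.25 × 250 / 282 = 0.221631 L/hr

CL = 0.222 L/hr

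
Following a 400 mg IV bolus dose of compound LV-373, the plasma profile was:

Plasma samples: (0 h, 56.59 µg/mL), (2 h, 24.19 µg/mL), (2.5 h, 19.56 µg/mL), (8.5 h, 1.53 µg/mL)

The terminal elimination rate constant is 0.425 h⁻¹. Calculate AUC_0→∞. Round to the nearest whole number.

AUC = 159 µg/mL·h

Trapezoidal AUC_0→8.5:
  [0→2]: (56.59+24.19)/2 × 2 = 80.78
  [2→2.5]: (24.19+19.56)/2 × 0.5 = 10.9375
  [2.5→8.5]: (19.56+1.53)/2 × 6 = 63.27
  Sum = 154.9875 µg/mL·h
Extrapolated tail: C_last / k_e = 1.53 / 0.425 = 3.600
AUC_0→∞ = 154.9875 + 3.600 = 158.5875 µg/mL·h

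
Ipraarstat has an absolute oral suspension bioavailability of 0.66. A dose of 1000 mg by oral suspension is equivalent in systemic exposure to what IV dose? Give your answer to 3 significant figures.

D_iv = 660 mg

Systemic exposure from an extravascular dose = F × D_ev, so the equivalent IV dose is F × D_ev.
D_iv = F × D_ev = 0.66 × 1000 = 660 mg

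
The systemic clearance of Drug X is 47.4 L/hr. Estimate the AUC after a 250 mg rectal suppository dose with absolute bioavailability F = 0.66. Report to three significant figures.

AUC_0→∞ = F × Dose / CL
        = 0.66 × 250 / 47.4 = 3.48101 mg/L·hr

AUC = 3.48 mg/L·hr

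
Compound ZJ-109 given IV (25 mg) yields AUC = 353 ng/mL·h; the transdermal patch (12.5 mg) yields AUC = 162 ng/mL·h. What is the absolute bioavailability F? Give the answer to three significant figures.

F = 0.918

F = (AUC_ev / D_ev) / (AUC_iv / D_iv)
  = (162/12.5) / (353/25)
  = 12.96 / 14.12 = 0.9178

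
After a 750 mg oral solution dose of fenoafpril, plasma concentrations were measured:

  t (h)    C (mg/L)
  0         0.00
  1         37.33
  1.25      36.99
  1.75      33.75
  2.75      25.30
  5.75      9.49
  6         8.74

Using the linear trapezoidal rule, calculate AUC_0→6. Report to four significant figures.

AUC = 129.6 mg/L·h

Trapezoidal AUC_0→6:
  [0→1]: (0.00+37.33)/2 × 1 = 18.665
  [1→1.25]: (37.33+36.99)/2 × 0.25 = 9.29
  [1.25→1.75]: (36.99+33.75)/2 × 0.5 = 17.685
  [1.75→2.75]: (33.75+25.30)/2 × 1 = 29.525
  [2.75→5.75]: (25.30+9.49)/2 × 3 = 52.185
  [5.75→6]: (9.49+8.74)/2 × 0.25 = 2.27875
  Sum = 129.62875 mg/L·h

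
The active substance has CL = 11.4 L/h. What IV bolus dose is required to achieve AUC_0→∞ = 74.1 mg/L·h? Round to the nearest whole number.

Dose = 845 mg

Dose_iv = CL × AUC_0→∞
     = 11.4 × 74.1 = 844.74 mg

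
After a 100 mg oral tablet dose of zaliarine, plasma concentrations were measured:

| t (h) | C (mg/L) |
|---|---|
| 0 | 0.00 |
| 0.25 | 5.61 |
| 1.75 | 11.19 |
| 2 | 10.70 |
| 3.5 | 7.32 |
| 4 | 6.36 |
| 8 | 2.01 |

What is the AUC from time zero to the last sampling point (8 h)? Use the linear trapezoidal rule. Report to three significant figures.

Trapezoidal AUC_0→8:
  [0→0.25]: (0.00+5.61)/2 × 0.25 = 0.70125
  [0.25→1.75]: (5.61+11.19)/2 × 1.5 = 12.6
  [1.75→2]: (11.19+10.70)/2 × 0.25 = 2.73625
  [2→3.5]: (10.70+7.32)/2 × 1.5 = 13.515
  [3.5→4]: (7.32+6.36)/2 × 0.5 = 3.42
  [4→8]: (6.36+2.01)/2 × 4 = 16.74
  Sum = 49.7125 mg/L·h

AUC = 49.7 mg/L·h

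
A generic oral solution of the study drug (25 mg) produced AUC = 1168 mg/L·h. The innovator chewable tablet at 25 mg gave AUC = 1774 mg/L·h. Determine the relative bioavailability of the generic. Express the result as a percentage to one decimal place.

F_rel = 65.8%

F_rel = (AUC_test/D_test) / (AUC_ref/D_ref)
      = (1168/25) / (1774/25)
      = 46.72 / 70.96 = 0.6584 = 65.84%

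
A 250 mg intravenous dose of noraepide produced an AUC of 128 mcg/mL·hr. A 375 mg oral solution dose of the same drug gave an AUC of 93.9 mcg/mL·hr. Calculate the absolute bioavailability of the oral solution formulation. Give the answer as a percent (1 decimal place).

F = 48.9%

F = (AUC_ev / D_ev) / (AUC_iv / D_iv)
  = (93.9/375) / (128/250)
  = 0.2504 / 0.512 = 0.4891
  = 48.91%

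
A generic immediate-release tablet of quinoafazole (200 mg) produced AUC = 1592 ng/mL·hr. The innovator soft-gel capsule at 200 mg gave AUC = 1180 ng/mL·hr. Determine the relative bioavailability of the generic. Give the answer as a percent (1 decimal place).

F_rel = 134.9%

F_rel = (AUC_test/D_test) / (AUC_ref/D_ref)
      = (1592/200) / (1180/200)
      = 7.96 / 5.9 = 1.3492 = 134.92%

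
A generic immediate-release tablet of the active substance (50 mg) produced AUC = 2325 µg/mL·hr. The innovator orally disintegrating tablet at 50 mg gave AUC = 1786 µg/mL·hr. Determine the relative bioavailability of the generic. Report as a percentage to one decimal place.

F_rel = 130.2%

F_rel = (AUC_test/D_test) / (AUC_ref/D_ref)
      = (2325/50) / (1786/50)
      = 46.5 / 35.72 = 1.3018 = 130.18%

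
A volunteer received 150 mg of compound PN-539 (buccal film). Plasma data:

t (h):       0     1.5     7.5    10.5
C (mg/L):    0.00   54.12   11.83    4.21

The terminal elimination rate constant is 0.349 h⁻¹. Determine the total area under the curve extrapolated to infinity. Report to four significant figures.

AUC = 274.6 mg/L·h

Trapezoidal AUC_0→10.5:
  [0→1.5]: (0.00+54.12)/2 × 1.5 = 40.59
  [1.5→7.5]: (54.12+11.83)/2 × 6 = 197.85
  [7.5→10.5]: (11.83+4.21)/2 × 3 = 24.06
  Sum = 262.5 mg/L·h
Extrapolated tail: C_last / k_e = 4.21 / 0.349 = 12.063
AUC_0→∞ = 262.5 + 12.063 = 274.563 mg/L·h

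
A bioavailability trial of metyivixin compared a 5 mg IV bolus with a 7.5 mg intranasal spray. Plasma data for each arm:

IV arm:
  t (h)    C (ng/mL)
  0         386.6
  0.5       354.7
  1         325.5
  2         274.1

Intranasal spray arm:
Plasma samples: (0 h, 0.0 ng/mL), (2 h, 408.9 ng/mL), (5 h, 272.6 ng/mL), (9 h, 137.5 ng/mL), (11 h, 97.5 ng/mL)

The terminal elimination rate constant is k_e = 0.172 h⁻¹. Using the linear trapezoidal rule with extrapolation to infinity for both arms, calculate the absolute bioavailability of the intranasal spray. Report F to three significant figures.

Trapezoidal AUC_0→2 (IV):
  [0→0.5]: (386.6+354.7)/2 × 0.5 = 185.325
  [0.5→1]: (354.7+325.5)/2 × 0.5 = 170.05
  [1→2]: (325.5+274.1)/2 × 1 = 299.8
  Sum = 655.175 ng/mL·h
IV tail: 274.1/0.172 = 1593.605; AUC_iv,0→∞ = 655.175 + 1593.605 = 2248.78 ng/mL·h
Trapezoidal AUC_0→11 (intranasal spray):
  [0→2]: (0.0+408.9)/2 × 2 = 408.9
  [2→5]: (408.9+272.6)/2 × 3 = 1022.25
  [5→9]: (272.6+137.5)/2 × 4 = 820.2
  [9→11]: (137.5+97.5)/2 × 2 = 235.0
  Sum = 2486.35 ng/mL·h
intranasal spray tail: 97.5/0.172 = 566.860; AUC_ev,0→∞ = 2486.35 + 566.860 = 3053.21 ng/mL·h
F = (AUC_ev/D_ev)/(AUC_iv/D_iv) = (3053.21/7.5)/(2248.78/5) = 407.095/449.756 = 0.9051

F = 0.905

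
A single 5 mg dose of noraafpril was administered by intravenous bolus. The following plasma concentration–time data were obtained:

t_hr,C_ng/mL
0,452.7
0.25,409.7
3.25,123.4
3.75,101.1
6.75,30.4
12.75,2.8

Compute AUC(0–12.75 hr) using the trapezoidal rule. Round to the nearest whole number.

Trapezoidal AUC_0→12.75:
  [0→0.25]: (452.7+409.7)/2 × 0.25 = 107.8
  [0.25→3.25]: (409.7+123.4)/2 × 3 = 799.65
  [3.25→3.75]: (123.4+101.1)/2 × 0.5 = 56.125
  [3.75→6.75]: (101.1+30.4)/2 × 3 = 197.25
  [6.75→12.75]: (30.4+2.8)/2 × 6 = 99.6
  Sum = 1260.425 ng/mL·hr

AUC = 1260 ng/mL·hr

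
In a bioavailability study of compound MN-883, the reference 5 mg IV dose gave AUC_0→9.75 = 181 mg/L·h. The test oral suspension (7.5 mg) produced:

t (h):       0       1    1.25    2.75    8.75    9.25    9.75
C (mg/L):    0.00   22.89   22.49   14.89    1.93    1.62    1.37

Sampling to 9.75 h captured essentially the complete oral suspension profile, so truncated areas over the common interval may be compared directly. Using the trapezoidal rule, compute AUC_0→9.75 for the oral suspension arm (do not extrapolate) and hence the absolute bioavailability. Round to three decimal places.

Trapezoidal AUC_0→9.75 (oral suspension):
  [0→1]: (0.00+22.89)/2 × 1 = 11.445
  [1→1.25]: (22.89+22.49)/2 × 0.25 = 5.6725
  [1.25→2.75]: (22.49+14.89)/2 × 1.5 = 28.035
  [2.75→8.75]: (14.89+1.93)/2 × 6 = 50.46
  [8.75→9.25]: (1.93+1.62)/2 × 0.5 = 0.8875
  [9.25→9.75]: (1.62+1.37)/2 × 0.5 = 0.7475
  Sum = 97.2475 mg/L·h
F = (AUC_ev/D_ev)/(AUC_iv/D_iv) = (97.2475/7.5)/(181/5) = 12.9663/36.2 = 0.3582

F = 0.358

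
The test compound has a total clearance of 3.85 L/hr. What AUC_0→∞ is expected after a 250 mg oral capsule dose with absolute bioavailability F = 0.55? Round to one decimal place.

AUC_0→∞ = F × Dose / CL
        = 0.55 × 250 / 3.85 = 35.7143 mg/L·hr

AUC = 35.7 mg/L·hr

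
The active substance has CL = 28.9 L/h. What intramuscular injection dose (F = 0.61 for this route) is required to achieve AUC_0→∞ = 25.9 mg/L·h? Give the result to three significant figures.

Dose = 1230 mg

Dose = CL × AUC_0→∞ / F
     = 28.9 × 25.9 / 0.61 = 1227.07 mg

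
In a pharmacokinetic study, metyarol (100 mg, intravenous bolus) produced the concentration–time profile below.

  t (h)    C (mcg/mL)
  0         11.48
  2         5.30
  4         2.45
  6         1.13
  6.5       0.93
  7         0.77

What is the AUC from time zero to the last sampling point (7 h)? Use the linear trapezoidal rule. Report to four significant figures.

Trapezoidal AUC_0→7:
  [0→2]: (11.48+5.30)/2 × 2 = 16.78
  [2→4]: (5.30+2.45)/2 × 2 = 7.75
  [4→6]: (2.45+1.13)/2 × 2 = 3.58
  [6→6.5]: (1.13+0.93)/2 × 0.5 = 0.515
  [6.5→7]: (0.93+0.77)/2 × 0.5 = 0.425
  Sum = 29.05 mcg/mL·h

AUC = 29.05 mcg/mL·h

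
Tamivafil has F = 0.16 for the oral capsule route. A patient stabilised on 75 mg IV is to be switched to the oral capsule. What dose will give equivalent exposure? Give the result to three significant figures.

D_oral = 469 mg

For equal systemic exposure: F × D_ev = D_iv
D_ev = D_iv / F = 75 / 0.16 = 468.75 mg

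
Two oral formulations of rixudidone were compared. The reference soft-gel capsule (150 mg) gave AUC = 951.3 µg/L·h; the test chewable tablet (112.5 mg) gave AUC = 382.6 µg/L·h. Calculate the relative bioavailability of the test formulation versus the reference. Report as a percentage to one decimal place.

F_rel = 53.6%

F_rel = (AUC_test/D_test) / (AUC_ref/D_ref)
      = (382.6/112.5) / (951.3/150)
      = 3.40089 / 6.342 = 0.5362 = 53.62%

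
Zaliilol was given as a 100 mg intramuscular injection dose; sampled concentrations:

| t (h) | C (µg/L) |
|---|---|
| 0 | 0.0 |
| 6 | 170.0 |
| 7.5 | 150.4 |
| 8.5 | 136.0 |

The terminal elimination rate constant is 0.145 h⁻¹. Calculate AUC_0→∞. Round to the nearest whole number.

AUC = 1831 µg/L·h

Trapezoidal AUC_0→8.5:
  [0→6]: (0.0+170.0)/2 × 6 = 510.0
  [6→7.5]: (170.0+150.4)/2 × 1.5 = 240.3
  [7.5→8.5]: (150.4+136.0)/2 × 1 = 143.2
  Sum = 893.5 µg/L·h
Extrapolated tail: C_last / k_e = 136.0 / 0.145 = 937.931
AUC_0→∞ = 893.5 + 937.931 = 1831.431 µg/L·h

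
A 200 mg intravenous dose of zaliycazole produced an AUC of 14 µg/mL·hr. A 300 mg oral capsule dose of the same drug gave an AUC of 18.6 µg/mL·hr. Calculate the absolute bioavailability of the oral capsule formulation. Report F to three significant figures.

F = (AUC_ev / D_ev) / (AUC_iv / D_iv)
  = (18.6/300) / (14/200)
  = 0.062 / 0.07 = 0.8857

F = 0.886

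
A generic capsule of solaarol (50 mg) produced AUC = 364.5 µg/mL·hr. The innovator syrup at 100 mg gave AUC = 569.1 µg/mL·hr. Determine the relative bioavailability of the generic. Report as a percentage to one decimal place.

F_rel = 128.1%

F_rel = (AUC_test/D_test) / (AUC_ref/D_ref)
      = (364.5/50) / (569.1/100)
      = 7.29 / 5.691 = 1.2810 = 128.10%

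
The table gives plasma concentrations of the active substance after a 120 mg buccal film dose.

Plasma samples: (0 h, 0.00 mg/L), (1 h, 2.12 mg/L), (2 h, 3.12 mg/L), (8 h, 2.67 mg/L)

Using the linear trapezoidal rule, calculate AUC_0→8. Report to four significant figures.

Trapezoidal AUC_0→8:
  [0→1]: (0.00+2.12)/2 × 1 = 1.06
  [1→2]: (2.12+3.12)/2 × 1 = 2.62
  [2→8]: (3.12+2.67)/2 × 6 = 17.37
  Sum = 21.05 mg/L·h

AUC = 21.05 mg/L·h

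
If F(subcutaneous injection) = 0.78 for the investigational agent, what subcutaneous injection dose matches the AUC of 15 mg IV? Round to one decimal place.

D_subcutaneous = 19.2 mg

For equal systemic exposure: F × D_ev = D_iv
D_ev = D_iv / F = 15 / 0.78 = 19.2308 mg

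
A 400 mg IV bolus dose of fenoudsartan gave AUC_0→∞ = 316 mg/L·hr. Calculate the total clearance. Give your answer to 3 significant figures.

CL = Dose_iv / AUC_0→∞
   = 400 / 316 = 1.26582 L/hr

CL = 1.27 L/hr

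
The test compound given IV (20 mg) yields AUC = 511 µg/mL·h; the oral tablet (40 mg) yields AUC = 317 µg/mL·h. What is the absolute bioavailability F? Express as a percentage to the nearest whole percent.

F = (AUC_ev / D_ev) / (AUC_iv / D_iv)
  = (317/40) / (511/20)
  = 7.925 / 25.55 = 0.3102
  = 31.02%

F = 31%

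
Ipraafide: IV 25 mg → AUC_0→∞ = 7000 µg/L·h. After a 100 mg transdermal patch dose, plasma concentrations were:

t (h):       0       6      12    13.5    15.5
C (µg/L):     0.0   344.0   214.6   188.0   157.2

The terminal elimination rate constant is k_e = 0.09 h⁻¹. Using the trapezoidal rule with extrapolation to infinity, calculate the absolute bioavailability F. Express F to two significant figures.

Trapezoidal AUC_0→15.5 (transdermal patch):
  [0→6]: (0.0+344.0)/2 × 6 = 1032.0
  [6→12]: (344.0+214.6)/2 × 6 = 1675.8
  [12→13.5]: (214.6+188.0)/2 × 1.5 = 301.95
  [13.5→15.5]: (188.0+157.2)/2 × 2 = 345.2
  Sum = 3354.95 µg/L·h
Tail: C_last/k_e = 157.2/0.09 = 1746.667
AUC_0→∞ (transdermal patch) = 3354.95 + 1746.667 = 5101.617 µg/L·h
F = (AUC_ev/D_ev)/(AUC_iv/D_iv) = (5101.617/100)/(7000/25) = 51.01617/280 = 0.1822

F = 0.18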